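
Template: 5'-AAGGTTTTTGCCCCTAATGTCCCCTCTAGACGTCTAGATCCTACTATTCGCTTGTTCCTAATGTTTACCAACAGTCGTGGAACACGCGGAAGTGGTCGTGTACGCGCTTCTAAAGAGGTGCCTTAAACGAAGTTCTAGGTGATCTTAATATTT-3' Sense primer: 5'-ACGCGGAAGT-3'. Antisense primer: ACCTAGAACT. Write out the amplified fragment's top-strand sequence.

5'-ACGCGGAAGTGGTCGTGTACGCGCTTCTAAAGAGGTGCCTTAAACGAAGTTCTAGGT-3'

Scanning the template, ACGCGGAAGT occurs at positions 84–93; this primer anneals to the bottom strand there with its 3' end pointing downstream.
The reverse primer's reverse complement is AGTTCTAGGT, which matches the template at positions 131–140.
The product is the template from position 84 through 140 (57 bp).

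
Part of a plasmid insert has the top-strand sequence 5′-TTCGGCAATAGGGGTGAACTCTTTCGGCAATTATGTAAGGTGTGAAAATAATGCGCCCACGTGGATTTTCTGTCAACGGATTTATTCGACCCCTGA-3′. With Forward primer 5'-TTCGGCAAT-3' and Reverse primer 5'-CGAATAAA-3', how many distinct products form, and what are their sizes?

Two products: 88 bp, 66 bp

The forward primer TTCGGCAAT matches the top strand at positions 1–9, 23–31.
The reverse primer's reverse complement is TTTATTCG, matching at positions 81–88.
Each forward site pairs with the reverse site to give a product ending at position 88: sizes 88, 66 bp.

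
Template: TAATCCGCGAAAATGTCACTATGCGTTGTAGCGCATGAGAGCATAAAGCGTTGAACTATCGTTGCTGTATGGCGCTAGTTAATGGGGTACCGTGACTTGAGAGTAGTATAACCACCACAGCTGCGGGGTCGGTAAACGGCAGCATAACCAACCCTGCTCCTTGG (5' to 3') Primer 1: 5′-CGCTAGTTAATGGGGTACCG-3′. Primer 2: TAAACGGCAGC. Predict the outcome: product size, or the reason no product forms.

Primer 1 (CGCTAGTTAATGGGGTACCG) matches the top strand at positions 73–92 (3' end points downstream).
Primer 2 (TAAACGGCAGC) also matches the top strand directly, at positions 133–143 — its reverse complement GCTGCCGTTTA is not present.
Both primers anneal to the bottom strand with 3' ends pointing the same way, so neither can prime synthesis back toward the other.

No product — both primers anneal to the same strand and extend in the same direction.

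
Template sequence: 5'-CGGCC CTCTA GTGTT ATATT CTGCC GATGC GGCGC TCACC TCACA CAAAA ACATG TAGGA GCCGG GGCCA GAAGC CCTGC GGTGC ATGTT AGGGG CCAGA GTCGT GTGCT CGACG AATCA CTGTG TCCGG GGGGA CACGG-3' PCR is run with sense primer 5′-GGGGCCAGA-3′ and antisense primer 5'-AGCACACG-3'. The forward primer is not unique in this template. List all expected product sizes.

47 bp, 19 bp

The forward primer GGGGCCAGA matches the top strand at positions 64–72, 92–100.
The reverse primer's reverse complement is CGTGTGCT, matching at positions 103–110.
Each forward site pairs with the reverse site to give a product ending at position 110: sizes 47, 19 bp.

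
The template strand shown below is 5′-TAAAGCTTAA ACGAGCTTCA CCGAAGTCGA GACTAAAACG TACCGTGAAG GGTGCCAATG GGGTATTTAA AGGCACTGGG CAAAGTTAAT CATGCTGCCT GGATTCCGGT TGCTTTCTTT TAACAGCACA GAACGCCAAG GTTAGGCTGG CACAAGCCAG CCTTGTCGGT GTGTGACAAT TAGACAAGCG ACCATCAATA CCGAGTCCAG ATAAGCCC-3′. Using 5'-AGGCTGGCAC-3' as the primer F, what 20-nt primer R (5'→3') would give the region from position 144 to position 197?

5'-TGATGGTCGCTTGTCTAATT-3'

The product's 3' end on the top strand is position 197.
The reverse primer anneals to the top strand over positions 178–197, i.e. to AATTAGACAAGCGACCATCA.
Its sequence written 5'→3' is the reverse complement: TGATGGTCGCTTGTCTAATT.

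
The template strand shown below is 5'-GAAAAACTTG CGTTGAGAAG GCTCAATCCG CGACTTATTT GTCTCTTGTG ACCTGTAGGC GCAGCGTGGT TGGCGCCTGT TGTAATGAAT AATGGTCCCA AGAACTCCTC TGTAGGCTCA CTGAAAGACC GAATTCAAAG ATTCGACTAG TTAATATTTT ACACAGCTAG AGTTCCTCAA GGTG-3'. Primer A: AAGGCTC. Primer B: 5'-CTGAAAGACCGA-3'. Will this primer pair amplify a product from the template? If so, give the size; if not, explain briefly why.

Primer A (AAGGCTC) matches the top strand at positions 18–24 (3' end points downstream).
Primer B (CTGAAAGACCGA) also matches the top strand directly, at positions 121–132 — its reverse complement TCGGTCTTTCAG is not present.
Both primers anneal to the bottom strand with 3' ends pointing the same way, so neither can prime synthesis back toward the other.

No product — both primers anneal to the same strand and extend in the same direction.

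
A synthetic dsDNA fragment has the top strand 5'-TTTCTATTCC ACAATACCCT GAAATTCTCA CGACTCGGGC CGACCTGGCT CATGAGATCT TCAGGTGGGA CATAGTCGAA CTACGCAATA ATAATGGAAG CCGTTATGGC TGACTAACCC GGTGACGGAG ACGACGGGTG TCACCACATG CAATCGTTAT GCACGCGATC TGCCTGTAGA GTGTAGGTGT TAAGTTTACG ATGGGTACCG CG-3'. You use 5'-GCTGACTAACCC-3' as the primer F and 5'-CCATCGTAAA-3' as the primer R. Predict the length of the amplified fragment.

The forward primer matches the template at positions 109–120.
Taking the reverse complement of CCATCGTAAA gives TTTACGATGG, found at positions 195–204 on the template; the primer anneals here to the top strand with its 3' end pointing upstream.
Amplicon spans positions 109–204: 96 bp.

96 bp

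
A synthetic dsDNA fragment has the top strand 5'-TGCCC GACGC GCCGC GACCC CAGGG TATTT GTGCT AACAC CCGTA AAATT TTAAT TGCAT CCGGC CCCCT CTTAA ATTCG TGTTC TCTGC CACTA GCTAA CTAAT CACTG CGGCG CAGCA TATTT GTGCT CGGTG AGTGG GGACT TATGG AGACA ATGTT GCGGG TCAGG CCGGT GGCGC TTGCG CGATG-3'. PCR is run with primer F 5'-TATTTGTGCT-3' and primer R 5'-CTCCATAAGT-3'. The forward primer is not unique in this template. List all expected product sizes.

The forward primer TATTTGTGCT matches the top strand at positions 26–35, 121–130.
The reverse primer's reverse complement is ACTTATGGAG, matching at positions 143–152.
Each forward site pairs with the reverse site to give a product ending at position 152: sizes 127, 32 bp.

127 bp, 32 bp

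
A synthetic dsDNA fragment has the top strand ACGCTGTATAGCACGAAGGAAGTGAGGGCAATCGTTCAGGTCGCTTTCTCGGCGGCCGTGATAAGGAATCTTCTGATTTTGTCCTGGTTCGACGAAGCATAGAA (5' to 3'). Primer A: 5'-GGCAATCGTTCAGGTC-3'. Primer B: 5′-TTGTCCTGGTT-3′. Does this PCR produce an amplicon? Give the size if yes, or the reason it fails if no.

No product — both primers anneal to the same strand and extend in the same direction.

Primer A (GGCAATCGTTCAGGTC) matches the top strand at positions 27–42 (3' end points downstream).
Primer B (TTGTCCTGGTT) also matches the top strand directly, at positions 79–89 — its reverse complement AACCAGGACAA is not present.
Both primers anneal to the bottom strand with 3' ends pointing the same way, so neither can prime synthesis back toward the other.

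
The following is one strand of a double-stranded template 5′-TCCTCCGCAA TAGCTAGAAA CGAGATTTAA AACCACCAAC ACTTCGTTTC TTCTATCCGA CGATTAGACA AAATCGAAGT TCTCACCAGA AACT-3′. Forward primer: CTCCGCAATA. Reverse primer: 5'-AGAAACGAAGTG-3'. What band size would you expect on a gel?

49 bp

The forward primer matches the template at positions 3–12.
Taking the reverse complement of AGAAACGAAGTG gives CACTTCGTTTCT, found at positions 40–51 on the template; the primer anneals here to the top strand with its 3' end pointing upstream.
The product runs from position 3 to position 51, so its length is 51 − 3 + 1 = 49 bp.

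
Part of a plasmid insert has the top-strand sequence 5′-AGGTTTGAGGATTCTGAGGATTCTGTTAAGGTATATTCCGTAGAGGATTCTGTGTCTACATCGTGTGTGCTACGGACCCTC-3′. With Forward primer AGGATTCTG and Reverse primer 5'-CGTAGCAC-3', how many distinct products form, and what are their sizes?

Three products: 67 bp, 58 bp, 31 bp

The forward primer AGGATTCTG matches the top strand at positions 8–16, 17–25, 44–52.
The reverse primer's reverse complement is GTGCTACG, matching at positions 67–74.
Each forward site pairs with the reverse site to give a product ending at position 74: sizes 67, 58, 31 bp.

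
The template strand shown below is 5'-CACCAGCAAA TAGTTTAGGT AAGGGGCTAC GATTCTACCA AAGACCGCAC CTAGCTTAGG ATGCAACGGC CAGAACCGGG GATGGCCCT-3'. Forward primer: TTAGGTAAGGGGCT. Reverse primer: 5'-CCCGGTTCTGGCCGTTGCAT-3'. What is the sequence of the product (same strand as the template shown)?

Scanning the template, TTAGGTAAGGGGCT occurs at positions 15–28; this primer anneals to the bottom strand there with its 3' end pointing downstream.
Reverse complement of the reverse primer: ATGCAACGGCCAGAACCGGG. This occurs on the top strand at positions 61–80.
The product is the template from position 15 through 80 (66 bp).

5'-TTAGGTAAGGGGCTACGATTCTACCAAAGACCGCACCTAGCTTAGGATGCAACGGCCAGAACCGGG-3'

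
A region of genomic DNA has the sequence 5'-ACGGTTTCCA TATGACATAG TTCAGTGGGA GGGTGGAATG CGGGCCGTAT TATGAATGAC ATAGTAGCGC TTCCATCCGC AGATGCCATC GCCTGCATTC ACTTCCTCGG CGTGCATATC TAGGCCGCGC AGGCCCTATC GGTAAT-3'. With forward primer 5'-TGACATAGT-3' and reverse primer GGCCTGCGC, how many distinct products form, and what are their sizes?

The forward primer TGACATAGT matches the top strand at positions 13–21, 57–65.
The reverse primer's reverse complement is GCGCAGGCC, matching at positions 127–135.
Each forward site pairs with the reverse site to give a product ending at position 135: sizes 123, 79 bp.

Two products: 123 bp, 79 bp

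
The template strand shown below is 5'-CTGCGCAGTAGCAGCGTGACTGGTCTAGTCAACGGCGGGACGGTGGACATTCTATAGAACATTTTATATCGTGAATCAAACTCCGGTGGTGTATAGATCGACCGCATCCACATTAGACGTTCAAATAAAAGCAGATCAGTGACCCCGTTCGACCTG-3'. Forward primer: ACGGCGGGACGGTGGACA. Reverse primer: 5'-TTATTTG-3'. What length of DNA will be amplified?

97 bp

Forward primer ACGGCGGGACGGTGGACA is found on the top strand at positions 32–49.
Reverse complement of the reverse primer: CAAATAA. This occurs on the top strand at positions 122–128.
Product length = (reverse-primer end) − (forward-primer start) + 1 = 128 − 32 + 1 = 97 bp.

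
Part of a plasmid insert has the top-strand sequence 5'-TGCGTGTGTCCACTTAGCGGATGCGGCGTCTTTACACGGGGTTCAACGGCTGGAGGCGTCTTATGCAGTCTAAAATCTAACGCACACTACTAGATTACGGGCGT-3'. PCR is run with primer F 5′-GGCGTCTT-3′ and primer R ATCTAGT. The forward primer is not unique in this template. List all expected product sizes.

The forward primer GGCGTCTT matches the top strand at positions 25–32, 55–62.
The reverse primer's reverse complement is ACTAGAT, matching at positions 89–95.
Each forward site pairs with the reverse site to give a product ending at position 95: sizes 71, 41 bp.

71 bp, 41 bp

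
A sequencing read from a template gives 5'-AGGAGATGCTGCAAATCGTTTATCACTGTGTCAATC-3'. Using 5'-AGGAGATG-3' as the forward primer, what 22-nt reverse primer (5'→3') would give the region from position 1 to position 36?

The product's 3' end on the top strand is position 36.
The reverse primer anneals to the top strand over positions 15–36, i.e. to ATCGTTTATCACTGTGTCAATC.
Its sequence written 5'→3' is the reverse complement: GATTGACACAGTGATAAACGAT.

5'-GATTGACACAGTGATAAACGAT-3'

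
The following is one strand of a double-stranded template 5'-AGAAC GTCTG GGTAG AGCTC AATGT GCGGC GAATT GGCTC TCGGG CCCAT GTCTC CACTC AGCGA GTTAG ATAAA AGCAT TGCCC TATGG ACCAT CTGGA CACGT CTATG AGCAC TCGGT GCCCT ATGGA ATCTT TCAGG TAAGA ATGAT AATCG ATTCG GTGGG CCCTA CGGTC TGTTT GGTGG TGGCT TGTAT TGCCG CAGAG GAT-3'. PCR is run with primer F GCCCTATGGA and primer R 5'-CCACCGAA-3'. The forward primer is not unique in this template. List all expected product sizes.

83 bp, 44 bp

The forward primer GCCCTATGGA matches the top strand at positions 82–91, 121–130.
The reverse primer's reverse complement is TTCGGTGG, matching at positions 157–164.
Each forward site pairs with the reverse site to give a product ending at position 164: sizes 83, 44 bp.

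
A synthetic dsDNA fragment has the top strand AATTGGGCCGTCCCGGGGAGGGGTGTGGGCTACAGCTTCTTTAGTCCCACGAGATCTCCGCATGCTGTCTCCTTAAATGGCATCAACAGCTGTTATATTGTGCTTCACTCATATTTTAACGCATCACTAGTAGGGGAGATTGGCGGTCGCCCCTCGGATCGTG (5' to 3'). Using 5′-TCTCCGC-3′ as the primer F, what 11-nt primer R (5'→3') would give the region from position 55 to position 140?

5'-ATCTCCCCTAC-3'

The product's 3' end on the top strand is position 140.
The reverse primer anneals to the top strand over positions 130–140, i.e. to GTAGGGGAGAT.
Its sequence written 5'→3' is the reverse complement: ATCTCCCCTAC.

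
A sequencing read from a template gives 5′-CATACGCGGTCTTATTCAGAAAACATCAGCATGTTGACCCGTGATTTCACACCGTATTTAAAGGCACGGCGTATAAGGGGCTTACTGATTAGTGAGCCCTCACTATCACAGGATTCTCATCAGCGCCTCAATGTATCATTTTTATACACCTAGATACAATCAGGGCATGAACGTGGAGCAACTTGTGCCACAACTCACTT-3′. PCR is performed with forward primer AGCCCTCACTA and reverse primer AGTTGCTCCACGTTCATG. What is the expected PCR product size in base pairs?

89 bp

Scanning the template, AGCCCTCACTA occurs at positions 95–105; this primer anneals to the bottom strand there with its 3' end pointing downstream.
Reverse complement of the reverse primer: CATGAACGTGGAGCAACT. This occurs on the top strand at positions 166–183.
Product length = (reverse-primer end) − (forward-primer start) + 1 = 183 − 95 + 1 = 89 bp.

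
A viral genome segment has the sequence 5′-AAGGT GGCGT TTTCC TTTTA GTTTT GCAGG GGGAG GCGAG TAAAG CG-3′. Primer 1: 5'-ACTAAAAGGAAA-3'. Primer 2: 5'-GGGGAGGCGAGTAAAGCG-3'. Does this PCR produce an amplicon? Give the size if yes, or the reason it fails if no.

No product — the primers' 3' ends point away from each other.

Primer 1 (ACTAAAAGGAAA) has reverse complement TTTCCTTTTAGT, which matches the top strand at positions 11–22; primer 1 anneals to the top strand there with its 3' end pointing upstream toward position 11.
Primer 2 (GGGGAGGCGAGTAAAGCG) matches the top strand directly at positions 30–47; it anneals to the bottom strand with its 3' end pointing downstream toward position 47.
The 3' ends diverge (primer 1 extends toward position 1, primer 2 toward position 47), so the primers never converge on a shared product.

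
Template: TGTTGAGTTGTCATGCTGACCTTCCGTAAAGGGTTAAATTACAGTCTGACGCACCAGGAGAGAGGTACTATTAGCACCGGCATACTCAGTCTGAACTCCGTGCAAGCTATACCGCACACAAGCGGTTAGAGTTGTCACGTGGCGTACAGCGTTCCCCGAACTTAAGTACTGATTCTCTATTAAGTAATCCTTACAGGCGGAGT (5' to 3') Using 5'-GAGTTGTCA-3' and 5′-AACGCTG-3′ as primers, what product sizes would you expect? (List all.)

149 bp, 25 bp

The forward primer GAGTTGTCA matches the top strand at positions 5–13, 129–137.
The reverse primer's reverse complement is CAGCGTT, matching at positions 147–153.
Each forward site pairs with the reverse site to give a product ending at position 153: sizes 149, 25 bp.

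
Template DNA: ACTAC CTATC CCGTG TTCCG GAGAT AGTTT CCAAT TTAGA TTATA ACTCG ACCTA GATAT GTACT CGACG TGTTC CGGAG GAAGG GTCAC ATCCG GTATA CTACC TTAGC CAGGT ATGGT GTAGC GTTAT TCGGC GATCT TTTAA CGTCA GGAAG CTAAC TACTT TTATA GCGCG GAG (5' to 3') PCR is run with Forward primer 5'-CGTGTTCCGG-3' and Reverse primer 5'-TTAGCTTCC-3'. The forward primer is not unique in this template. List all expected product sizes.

148 bp, 91 bp

The forward primer CGTGTTCCGG matches the top strand at positions 12–21, 69–78.
The reverse primer's reverse complement is GGAAGCTAA, matching at positions 151–159.
Each forward site pairs with the reverse site to give a product ending at position 159: sizes 148, 91 bp.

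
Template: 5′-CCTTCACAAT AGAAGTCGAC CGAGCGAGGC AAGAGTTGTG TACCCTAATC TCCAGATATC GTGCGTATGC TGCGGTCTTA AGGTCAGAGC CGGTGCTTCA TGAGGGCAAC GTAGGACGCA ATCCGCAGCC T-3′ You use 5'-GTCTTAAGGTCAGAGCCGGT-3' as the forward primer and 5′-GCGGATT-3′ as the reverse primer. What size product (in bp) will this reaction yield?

Scanning the template, GTCTTAAGGTCAGAGCCGGT occurs at positions 75–94; this primer anneals to the bottom strand there with its 3' end pointing downstream.
Taking the reverse complement of GCGGATT gives AATCCGC, found at positions 120–126 on the template; the primer anneals here to the top strand with its 3' end pointing upstream.
Amplicon spans positions 75–126: 52 bp.

52 bp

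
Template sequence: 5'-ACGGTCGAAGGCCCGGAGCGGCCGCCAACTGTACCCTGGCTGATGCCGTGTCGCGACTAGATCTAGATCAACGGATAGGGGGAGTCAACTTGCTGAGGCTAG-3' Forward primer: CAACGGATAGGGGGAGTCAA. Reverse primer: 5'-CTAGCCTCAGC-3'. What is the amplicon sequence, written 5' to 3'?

Scanning the template, CAACGGATAGGGGGAGTCAA occurs at positions 69–88; this primer anneals to the bottom strand there with its 3' end pointing downstream.
The reverse primer's reverse complement is GCTGAGGCTAG, which matches the template at positions 92–102.
The product is the template from position 69 through 102 (34 bp).

5'-CAACGGATAGGGGGAGTCAACTTGCTGAGGCTAG-3'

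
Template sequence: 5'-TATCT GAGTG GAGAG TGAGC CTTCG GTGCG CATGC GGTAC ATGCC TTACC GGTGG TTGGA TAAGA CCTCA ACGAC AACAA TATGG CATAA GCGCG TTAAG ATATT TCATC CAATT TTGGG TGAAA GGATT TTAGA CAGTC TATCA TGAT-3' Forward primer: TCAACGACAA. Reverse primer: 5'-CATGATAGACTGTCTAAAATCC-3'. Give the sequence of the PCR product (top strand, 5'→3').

Forward primer TCAACGACAA is found on the top strand at positions 68–77.
Taking the reverse complement of CATGATAGACTGTCTAAAATCC gives GGATTTTAGACAGTCTATCATG, found at positions 126–147 on the template; the primer anneals here to the top strand with its 3' end pointing upstream.
The product is the template from position 68 through 147 (80 bp).

5'-TCAACGACAACAATATGGCATAAGCGCGTTAAGATATTTCATCCAATTTTGGGTGAAAGGATTTTAGACAGTCTATCATG-3'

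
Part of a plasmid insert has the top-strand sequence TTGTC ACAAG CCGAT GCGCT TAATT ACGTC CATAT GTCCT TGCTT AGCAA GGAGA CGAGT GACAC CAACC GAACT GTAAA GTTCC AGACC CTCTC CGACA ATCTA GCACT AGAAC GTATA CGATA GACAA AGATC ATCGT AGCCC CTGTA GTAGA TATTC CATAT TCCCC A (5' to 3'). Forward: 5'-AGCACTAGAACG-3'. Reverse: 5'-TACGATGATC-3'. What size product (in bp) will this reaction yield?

37 bp

The forward primer matches the template at positions 105–116.
Reverse complement of the reverse primer: GATCATCGTA. This occurs on the top strand at positions 132–141.
Product length = (reverse-primer end) − (forward-primer start) + 1 = 141 − 105 + 1 = 37 bp.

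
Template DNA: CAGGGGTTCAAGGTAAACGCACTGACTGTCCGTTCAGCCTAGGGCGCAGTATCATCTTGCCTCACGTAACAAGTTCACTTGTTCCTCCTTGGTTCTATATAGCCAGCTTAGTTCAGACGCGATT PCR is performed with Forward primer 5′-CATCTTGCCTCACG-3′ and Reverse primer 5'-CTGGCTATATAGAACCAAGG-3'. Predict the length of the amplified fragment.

54 bp

Scanning the template, CATCTTGCCTCACG occurs at positions 53–66; this primer anneals to the bottom strand there with its 3' end pointing downstream.
Reverse complement of the reverse primer: CCTTGGTTCTATATAGCCAG. This occurs on the top strand at positions 87–106.
Product length = (reverse-primer end) − (forward-primer start) + 1 = 106 − 53 + 1 = 54 bp.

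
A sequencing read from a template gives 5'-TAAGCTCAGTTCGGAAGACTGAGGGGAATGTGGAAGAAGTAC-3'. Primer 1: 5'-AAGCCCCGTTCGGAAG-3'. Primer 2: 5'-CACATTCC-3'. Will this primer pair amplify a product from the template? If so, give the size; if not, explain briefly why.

No product — primer 1 has no binding site in the template.

Primer 1 (AAGCCCCGTTCGGAAG) does not match the top strand, and its reverse complement CTTCCGAACGGGGCTT does not match either.
With no annealing site for primer 1, no amplification occurs.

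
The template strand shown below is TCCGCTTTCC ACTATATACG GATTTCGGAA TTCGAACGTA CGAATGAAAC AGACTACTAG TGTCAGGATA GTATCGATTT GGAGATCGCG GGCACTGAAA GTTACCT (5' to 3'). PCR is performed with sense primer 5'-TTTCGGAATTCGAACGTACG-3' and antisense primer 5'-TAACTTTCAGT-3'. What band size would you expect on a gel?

82 bp

Scanning the template, TTTCGGAATTCGAACGTACG occurs at positions 23–42; this primer anneals to the bottom strand there with its 3' end pointing downstream.
Taking the reverse complement of TAACTTTCAGT gives ACTGAAAGTTA, found at positions 94–104 on the template; the primer anneals here to the top strand with its 3' end pointing upstream.
Amplicon spans positions 23–104: 82 bp.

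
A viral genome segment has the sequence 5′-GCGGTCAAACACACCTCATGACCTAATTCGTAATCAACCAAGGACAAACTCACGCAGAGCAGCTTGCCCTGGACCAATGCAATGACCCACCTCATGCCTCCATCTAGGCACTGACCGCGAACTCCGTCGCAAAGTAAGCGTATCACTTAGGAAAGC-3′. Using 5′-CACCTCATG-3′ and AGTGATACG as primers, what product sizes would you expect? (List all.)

136 bp, 60 bp

The forward primer CACCTCATG matches the top strand at positions 12–20, 88–96.
The reverse primer's reverse complement is CGTATCACT, matching at positions 139–147.
Each forward site pairs with the reverse site to give a product ending at position 147: sizes 136, 60 bp.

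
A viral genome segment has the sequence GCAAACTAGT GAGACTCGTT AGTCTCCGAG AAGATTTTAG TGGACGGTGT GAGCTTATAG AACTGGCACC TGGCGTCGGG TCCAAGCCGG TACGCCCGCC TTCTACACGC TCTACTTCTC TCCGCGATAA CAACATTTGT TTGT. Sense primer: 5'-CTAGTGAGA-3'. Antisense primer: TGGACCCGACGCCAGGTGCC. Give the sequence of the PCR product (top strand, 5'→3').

Forward primer CTAGTGAGA is found on the top strand at positions 6–14.
Taking the reverse complement of TGGACCCGACGCCAGGTGCC gives GGCACCTGGCGTCGGGTCCA, found at positions 65–84 on the template; the primer anneals here to the top strand with its 3' end pointing upstream.
The product is the template from position 6 through 84 (79 bp).

5'-CTAGTGAGACTCGTTAGTCTCCGAGAAGATTTTAGTGGACGGTGTGAGCTTATAGAACTGGCACCTGGCGTCGGGTCCA-3'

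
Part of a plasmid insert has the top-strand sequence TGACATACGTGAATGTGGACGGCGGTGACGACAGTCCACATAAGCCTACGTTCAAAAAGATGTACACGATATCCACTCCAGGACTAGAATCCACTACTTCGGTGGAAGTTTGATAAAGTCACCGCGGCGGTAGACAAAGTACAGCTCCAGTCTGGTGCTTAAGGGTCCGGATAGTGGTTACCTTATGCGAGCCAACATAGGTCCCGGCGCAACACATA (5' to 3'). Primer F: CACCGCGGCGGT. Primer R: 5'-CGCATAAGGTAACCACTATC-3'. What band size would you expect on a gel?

70 bp

Forward primer CACCGCGGCGGT is found on the top strand at positions 120–131.
Reverse complement of the reverse primer: GATAGTGGTTACCTTATGCG. This occurs on the top strand at positions 170–189.
The product runs from position 120 to position 189, so its length is 189 − 120 + 1 = 70 bp.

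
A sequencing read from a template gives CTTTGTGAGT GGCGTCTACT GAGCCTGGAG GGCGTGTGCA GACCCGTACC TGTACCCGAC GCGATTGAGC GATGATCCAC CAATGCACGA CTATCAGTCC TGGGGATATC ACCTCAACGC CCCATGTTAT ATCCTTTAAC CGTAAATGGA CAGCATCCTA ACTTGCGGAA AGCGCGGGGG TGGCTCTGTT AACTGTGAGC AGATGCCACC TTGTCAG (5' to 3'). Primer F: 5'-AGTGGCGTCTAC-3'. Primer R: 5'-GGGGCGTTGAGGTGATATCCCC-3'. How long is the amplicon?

116 bp

Forward primer AGTGGCGTCTAC is found on the top strand at positions 8–19.
Taking the reverse complement of GGGGCGTTGAGGTGATATCCCC gives GGGGATATCACCTCAACGCCCC, found at positions 102–123 on the template; the primer anneals here to the top strand with its 3' end pointing upstream.
Product length = (reverse-primer end) − (forward-primer start) + 1 = 123 − 8 + 1 = 116 bp.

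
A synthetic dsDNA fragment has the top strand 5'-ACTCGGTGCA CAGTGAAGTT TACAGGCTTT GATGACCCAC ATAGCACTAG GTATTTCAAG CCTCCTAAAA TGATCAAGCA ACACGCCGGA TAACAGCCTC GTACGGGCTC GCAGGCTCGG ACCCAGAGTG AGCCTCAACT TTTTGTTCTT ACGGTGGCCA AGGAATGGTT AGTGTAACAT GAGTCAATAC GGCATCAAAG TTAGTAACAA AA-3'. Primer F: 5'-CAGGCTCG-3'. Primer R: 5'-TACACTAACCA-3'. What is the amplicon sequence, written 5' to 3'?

5'-CAGGCTCGGACCCAGAGTGAGCCTCAACTTTTTGTTCTTACGGTGGCCAAGGAATGGTTAGTGTA-3'

Forward primer CAGGCTCG is found on the top strand at positions 112–119.
Taking the reverse complement of TACACTAACCA gives TGGTTAGTGTA, found at positions 166–176 on the template; the primer anneals here to the top strand with its 3' end pointing upstream.
The product is the template from position 112 through 176 (65 bp).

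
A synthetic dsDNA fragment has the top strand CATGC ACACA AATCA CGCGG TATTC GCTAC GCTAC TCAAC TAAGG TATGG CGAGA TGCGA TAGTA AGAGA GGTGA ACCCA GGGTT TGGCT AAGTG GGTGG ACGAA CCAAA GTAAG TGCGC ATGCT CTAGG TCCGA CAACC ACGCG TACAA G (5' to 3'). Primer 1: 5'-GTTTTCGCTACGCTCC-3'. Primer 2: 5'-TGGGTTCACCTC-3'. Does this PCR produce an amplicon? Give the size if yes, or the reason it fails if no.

Primer 1 (GTTTTCGCTACGCTCC) does not match the top strand, and its reverse complement GGAGCGTAGCGAAAAC does not match either.
With no annealing site for primer 1, no amplification occurs.

No product — primer 1 has no binding site in the template.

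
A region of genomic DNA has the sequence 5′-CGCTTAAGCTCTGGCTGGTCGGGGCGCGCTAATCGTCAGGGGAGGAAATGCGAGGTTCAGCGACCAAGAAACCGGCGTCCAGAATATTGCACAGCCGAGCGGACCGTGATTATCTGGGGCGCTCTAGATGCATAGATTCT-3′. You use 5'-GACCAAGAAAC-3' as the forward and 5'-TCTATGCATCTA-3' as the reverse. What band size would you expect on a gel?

Scanning the template, GACCAAGAAAC occurs at positions 62–72; this primer anneals to the bottom strand there with its 3' end pointing downstream.
Taking the reverse complement of TCTATGCATCTA gives TAGATGCATAGA, found at positions 125–136 on the template; the primer anneals here to the top strand with its 3' end pointing upstream.
The product runs from position 62 to position 136, so its length is 136 − 62 + 1 = 75 bp.

75 bp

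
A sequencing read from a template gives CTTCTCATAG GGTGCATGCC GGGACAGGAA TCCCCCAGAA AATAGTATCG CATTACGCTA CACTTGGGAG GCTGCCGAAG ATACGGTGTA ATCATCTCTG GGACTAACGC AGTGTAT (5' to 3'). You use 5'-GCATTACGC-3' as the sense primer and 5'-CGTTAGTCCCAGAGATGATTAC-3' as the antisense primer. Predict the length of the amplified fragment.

Scanning the template, GCATTACGC occurs at positions 50–58; this primer anneals to the bottom strand there with its 3' end pointing downstream.
Reverse complement of the reverse primer: GTAATCATCTCTGGGACTAACG. This occurs on the top strand at positions 88–109.
Product length = (reverse-primer end) − (forward-primer start) + 1 = 109 − 50 + 1 = 60 bp.

60 bp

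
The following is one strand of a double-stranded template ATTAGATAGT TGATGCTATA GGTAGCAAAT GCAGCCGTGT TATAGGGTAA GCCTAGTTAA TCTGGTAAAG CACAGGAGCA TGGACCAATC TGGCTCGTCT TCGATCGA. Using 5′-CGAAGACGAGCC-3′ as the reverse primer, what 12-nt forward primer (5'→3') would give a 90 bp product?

The reverse primer's reverse complement GGCTCGTCTTCG matches the template at positions 92–103, so the product ends at position 103.
A 90 bp product then starts at position 103 − 90 + 1 = 14.
The forward primer is identical to the top strand there: TGCTATAGGTAG.

5'-TGCTATAGGTAG-3'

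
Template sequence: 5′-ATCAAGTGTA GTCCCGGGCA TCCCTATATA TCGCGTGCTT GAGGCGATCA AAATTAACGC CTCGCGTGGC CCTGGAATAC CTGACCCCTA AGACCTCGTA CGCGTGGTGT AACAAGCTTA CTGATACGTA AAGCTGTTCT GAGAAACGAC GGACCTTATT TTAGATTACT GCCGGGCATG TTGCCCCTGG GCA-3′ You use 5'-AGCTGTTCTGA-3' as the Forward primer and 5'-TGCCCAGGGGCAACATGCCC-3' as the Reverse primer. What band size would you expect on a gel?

62 bp

Forward primer AGCTGTTCTGA is found on the top strand at positions 132–142.
Taking the reverse complement of TGCCCAGGGGCAACATGCCC gives GGGCATGTTGCCCCTGGGCA, found at positions 174–193 on the template; the primer anneals here to the top strand with its 3' end pointing upstream.
Product length = (reverse-primer end) − (forward-primer start) + 1 = 193 − 132 + 1 = 62 bp.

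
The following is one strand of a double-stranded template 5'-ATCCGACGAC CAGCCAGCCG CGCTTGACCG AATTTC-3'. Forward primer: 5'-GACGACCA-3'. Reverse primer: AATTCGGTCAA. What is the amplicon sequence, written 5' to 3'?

5'-GACGACCAGCCAGCCGCGCTTGACCGAATT-3'

Forward primer GACGACCA is found on the top strand at positions 5–12.
The reverse primer's reverse complement is TTGACCGAATT, which matches the template at positions 24–34.
The product is the template from position 5 through 34 (30 bp).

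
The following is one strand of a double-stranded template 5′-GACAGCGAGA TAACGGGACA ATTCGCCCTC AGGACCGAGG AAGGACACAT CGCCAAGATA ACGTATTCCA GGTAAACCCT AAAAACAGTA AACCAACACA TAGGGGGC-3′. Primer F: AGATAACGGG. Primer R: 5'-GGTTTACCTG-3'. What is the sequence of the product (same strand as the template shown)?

5'-AGATAACGGGACAATTCGCCCTCAGGACCGAGGAAGGACACATCGCCAAGATAACGTATTCCAGGTAAACC-3'

The forward primer matches the template at positions 8–17.
The reverse primer's reverse complement is CAGGTAAACC, which matches the template at positions 69–78.
The product is the template from position 8 through 78 (71 bp).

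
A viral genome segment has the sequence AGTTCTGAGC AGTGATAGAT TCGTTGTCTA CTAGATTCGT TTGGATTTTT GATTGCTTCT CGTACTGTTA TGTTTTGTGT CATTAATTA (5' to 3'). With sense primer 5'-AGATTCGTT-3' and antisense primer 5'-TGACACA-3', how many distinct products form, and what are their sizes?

Two products: 66 bp, 50 bp

The forward primer AGATTCGTT matches the top strand at positions 17–25, 33–41.
The reverse primer's reverse complement is TGTGTCA, matching at positions 76–82.
Each forward site pairs with the reverse site to give a product ending at position 82: sizes 66, 50 bp.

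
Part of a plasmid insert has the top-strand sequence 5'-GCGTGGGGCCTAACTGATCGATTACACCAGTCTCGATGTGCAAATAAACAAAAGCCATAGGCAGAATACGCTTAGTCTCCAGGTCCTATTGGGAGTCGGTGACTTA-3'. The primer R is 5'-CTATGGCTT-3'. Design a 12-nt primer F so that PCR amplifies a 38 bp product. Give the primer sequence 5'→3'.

5'-TACACCAGTCTC-3'

The reverse primer's reverse complement AAGCCATAG matches the template at positions 52–60, so the product ends at position 60.
A 38 bp product then starts at position 60 − 38 + 1 = 23.
The forward primer is identical to the top strand there: TACACCAGTCTC.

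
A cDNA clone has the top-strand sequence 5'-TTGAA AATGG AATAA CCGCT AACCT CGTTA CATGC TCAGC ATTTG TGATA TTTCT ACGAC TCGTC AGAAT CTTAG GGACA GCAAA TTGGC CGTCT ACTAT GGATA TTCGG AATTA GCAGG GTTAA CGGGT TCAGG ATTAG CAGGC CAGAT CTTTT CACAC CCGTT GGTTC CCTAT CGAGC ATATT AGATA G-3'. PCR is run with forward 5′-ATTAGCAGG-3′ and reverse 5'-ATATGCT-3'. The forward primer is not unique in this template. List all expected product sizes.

73 bp, 49 bp

The forward primer ATTAGCAGG matches the top strand at positions 112–120, 136–144.
The reverse primer's reverse complement is AGCATAT, matching at positions 178–184.
Each forward site pairs with the reverse site to give a product ending at position 184: sizes 73, 49 bp.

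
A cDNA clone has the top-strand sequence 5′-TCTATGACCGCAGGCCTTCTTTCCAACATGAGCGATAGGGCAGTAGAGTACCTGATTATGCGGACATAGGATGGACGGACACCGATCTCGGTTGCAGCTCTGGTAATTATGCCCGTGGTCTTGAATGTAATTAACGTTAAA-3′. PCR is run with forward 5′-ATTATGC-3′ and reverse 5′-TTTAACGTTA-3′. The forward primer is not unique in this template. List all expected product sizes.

87 bp, 36 bp

The forward primer ATTATGC matches the top strand at positions 55–61, 106–112.
The reverse primer's reverse complement is TAACGTTAAA, matching at positions 132–141.
Each forward site pairs with the reverse site to give a product ending at position 141: sizes 87, 36 bp.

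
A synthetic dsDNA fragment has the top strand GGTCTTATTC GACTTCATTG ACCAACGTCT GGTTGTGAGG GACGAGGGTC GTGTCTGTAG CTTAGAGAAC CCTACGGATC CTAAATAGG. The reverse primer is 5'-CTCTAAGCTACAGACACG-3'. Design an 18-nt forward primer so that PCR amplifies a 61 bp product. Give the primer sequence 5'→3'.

The reverse primer's reverse complement CGTGTCTGTAGCTTAGAG matches the template at positions 50–67, so the product ends at position 67.
A 61 bp product then starts at position 67 − 61 + 1 = 7.
The forward primer is identical to the top strand there: ATTCGACTTCATTGACCA.

5'-ATTCGACTTCATTGACCA-3'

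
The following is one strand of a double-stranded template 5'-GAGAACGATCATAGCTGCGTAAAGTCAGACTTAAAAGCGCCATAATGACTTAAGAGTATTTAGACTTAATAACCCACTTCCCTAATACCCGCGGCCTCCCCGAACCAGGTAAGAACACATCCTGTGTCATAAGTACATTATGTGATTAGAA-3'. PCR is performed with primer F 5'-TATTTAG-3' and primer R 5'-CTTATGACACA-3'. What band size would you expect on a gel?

Forward primer TATTTAG is found on the top strand at positions 57–63.
Taking the reverse complement of CTTATGACACA gives TGTGTCATAAG, found at positions 123–133 on the template; the primer anneals here to the top strand with its 3' end pointing upstream.
Product length = (reverse-primer end) − (forward-primer start) + 1 = 133 − 57 + 1 = 77 bp.

77 bp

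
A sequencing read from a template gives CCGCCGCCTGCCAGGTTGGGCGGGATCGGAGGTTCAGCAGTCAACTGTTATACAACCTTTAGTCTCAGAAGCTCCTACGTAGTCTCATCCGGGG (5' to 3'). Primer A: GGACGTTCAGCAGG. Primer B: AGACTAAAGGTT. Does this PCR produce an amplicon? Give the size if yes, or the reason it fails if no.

Primer A (GGACGTTCAGCAGG) does not match the top strand, and its reverse complement CCTGCTGAACGTCC does not match either.
With no annealing site for primer A, no amplification occurs.

No product — primer A has no binding site in the template.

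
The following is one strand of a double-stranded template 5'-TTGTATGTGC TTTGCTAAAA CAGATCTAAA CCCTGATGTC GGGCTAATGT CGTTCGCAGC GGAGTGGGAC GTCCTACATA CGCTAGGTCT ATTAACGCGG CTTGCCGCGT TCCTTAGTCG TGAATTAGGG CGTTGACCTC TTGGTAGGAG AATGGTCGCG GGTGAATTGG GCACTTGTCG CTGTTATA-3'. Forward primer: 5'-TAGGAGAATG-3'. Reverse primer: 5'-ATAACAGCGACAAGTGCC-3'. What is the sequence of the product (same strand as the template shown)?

Scanning the template, TAGGAGAATG occurs at positions 145–154; this primer anneals to the bottom strand there with its 3' end pointing downstream.
The reverse primer's reverse complement is GGCACTTGTCGCTGTTAT, which matches the template at positions 170–187.
The product is the template from position 145 through 187 (43 bp).

5'-TAGGAGAATGGTCGCGGGTGAATTGGGCACTTGTCGCTGTTAT-3'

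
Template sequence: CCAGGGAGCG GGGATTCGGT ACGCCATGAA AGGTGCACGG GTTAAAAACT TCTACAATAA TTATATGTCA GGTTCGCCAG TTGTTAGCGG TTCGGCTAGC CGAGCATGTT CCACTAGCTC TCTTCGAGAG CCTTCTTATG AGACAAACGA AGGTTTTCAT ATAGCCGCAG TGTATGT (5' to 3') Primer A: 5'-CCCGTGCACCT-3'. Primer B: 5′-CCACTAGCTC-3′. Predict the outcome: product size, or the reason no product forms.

No product — the primers' 3' ends point away from each other.

Primer A (CCCGTGCACCT) has reverse complement AGGTGCACGGG, which matches the top strand at positions 31–41; primer A anneals to the top strand there with its 3' end pointing upstream toward position 31.
Primer B (CCACTAGCTC) matches the top strand directly at positions 111–120; it anneals to the bottom strand with its 3' end pointing downstream toward position 120.
The 3' ends diverge (primer A extends toward position 1, primer B toward position 177), so the primers never converge on a shared product.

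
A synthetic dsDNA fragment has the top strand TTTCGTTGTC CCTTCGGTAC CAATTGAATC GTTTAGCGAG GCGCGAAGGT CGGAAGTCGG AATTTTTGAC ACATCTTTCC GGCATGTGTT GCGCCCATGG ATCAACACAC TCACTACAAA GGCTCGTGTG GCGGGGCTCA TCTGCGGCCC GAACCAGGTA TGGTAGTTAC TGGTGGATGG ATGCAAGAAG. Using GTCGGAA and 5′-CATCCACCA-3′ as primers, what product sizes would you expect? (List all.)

The forward primer GTCGGAA matches the top strand at positions 49–55, 56–62.
The reverse primer's reverse complement is TGGTGGATG, matching at positions 171–179.
Each forward site pairs with the reverse site to give a product ending at position 179: sizes 131, 124 bp.

131 bp, 124 bp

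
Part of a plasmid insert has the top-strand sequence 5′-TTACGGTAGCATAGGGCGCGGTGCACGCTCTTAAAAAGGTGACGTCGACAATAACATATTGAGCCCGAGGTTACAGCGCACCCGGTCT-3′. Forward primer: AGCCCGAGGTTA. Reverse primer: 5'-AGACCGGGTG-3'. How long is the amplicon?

The forward primer matches the template at positions 62–73.
Taking the reverse complement of AGACCGGGTG gives CACCCGGTCT, found at positions 79–88 on the template; the primer anneals here to the top strand with its 3' end pointing upstream.
Product length = (reverse-primer end) − (forward-primer start) + 1 = 88 − 62 + 1 = 27 bp.

27 bp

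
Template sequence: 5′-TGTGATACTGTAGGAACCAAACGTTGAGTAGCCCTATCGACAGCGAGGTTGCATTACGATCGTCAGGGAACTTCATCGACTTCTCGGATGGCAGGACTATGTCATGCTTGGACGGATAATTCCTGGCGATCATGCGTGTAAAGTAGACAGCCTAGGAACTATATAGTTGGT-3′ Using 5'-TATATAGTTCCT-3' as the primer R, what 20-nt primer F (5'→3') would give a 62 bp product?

5'-ATGCTTGGACGGATAATTCC-3'

The reverse primer's reverse complement AGGAACTATATA matches the template at positions 154–165, so the product ends at position 165.
A 62 bp product then starts at position 165 − 62 + 1 = 104.
The forward primer is identical to the top strand there: ATGCTTGGACGGATAATTCC.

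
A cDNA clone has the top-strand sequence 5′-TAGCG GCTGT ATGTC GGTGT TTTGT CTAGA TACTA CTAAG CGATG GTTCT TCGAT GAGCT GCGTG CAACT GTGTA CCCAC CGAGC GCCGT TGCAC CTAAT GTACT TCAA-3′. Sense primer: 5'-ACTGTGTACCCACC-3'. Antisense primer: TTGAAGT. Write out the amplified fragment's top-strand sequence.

5'-ACTGTGTACCCACCGAGCGCCGTTGCACCTAATGTACTTCAA-3'

The forward primer matches the template at positions 68–81.
Reverse complement of the reverse primer: ACTTCAA. This occurs on the top strand at positions 103–109.
The product is the template from position 68 through 109 (42 bp).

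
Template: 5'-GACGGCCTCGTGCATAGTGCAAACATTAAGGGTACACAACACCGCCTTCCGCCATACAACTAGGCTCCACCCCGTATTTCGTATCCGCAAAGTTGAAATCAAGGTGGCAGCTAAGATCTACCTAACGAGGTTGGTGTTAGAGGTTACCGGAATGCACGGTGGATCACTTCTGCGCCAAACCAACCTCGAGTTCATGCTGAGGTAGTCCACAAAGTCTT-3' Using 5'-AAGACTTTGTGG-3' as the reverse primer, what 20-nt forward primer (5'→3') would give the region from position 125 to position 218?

5'-ACGAGGTTGGTGTTAGAGGT-3'

The reverse primer's reverse complement CCACAAAGTCTT matches the template at positions 207–218; the product starts at position 125.
The forward primer is identical to the top strand over positions 125–144: ACGAGGTTGGTGTTAGAGGT.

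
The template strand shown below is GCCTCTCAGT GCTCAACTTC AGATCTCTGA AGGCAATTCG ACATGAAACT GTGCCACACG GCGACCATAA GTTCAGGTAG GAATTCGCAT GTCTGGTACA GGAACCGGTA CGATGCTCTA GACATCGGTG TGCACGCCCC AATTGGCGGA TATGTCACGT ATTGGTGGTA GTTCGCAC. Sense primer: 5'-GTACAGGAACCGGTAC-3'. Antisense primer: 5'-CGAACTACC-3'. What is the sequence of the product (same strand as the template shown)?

Scanning the template, GTACAGGAACCGGTAC occurs at positions 96–111; this primer anneals to the bottom strand there with its 3' end pointing downstream.
Taking the reverse complement of CGAACTACC gives GGTAGTTCG, found at positions 167–175 on the template; the primer anneals here to the top strand with its 3' end pointing upstream.
The product is the template from position 96 through 175 (80 bp).

5'-GTACAGGAACCGGTACGATGCTCTAGACATCGGTGTGCACGCCCCAATTGGCGGATATGTCACGTATTGGTGGTAGTTCG-3'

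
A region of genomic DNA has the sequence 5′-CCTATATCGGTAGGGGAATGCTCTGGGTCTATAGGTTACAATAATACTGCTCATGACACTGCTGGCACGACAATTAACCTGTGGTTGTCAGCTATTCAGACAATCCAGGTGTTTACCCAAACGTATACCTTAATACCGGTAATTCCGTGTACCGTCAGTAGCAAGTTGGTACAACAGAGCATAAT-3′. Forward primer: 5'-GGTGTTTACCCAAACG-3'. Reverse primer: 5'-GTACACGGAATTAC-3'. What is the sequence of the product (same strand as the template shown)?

5'-GGTGTTTACCCAAACGTATACCTTAATACCGGTAATTCCGTGTAC-3'

Forward primer GGTGTTTACCCAAACG is found on the top strand at positions 108–123.
Reverse complement of the reverse primer: GTAATTCCGTGTAC. This occurs on the top strand at positions 139–152.
The product is the template from position 108 through 152 (45 bp).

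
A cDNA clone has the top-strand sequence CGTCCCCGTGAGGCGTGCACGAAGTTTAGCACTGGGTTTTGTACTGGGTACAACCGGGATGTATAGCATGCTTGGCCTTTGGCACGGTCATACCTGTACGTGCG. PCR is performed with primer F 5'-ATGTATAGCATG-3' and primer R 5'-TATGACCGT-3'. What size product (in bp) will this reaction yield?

34 bp

Scanning the template, ATGTATAGCATG occurs at positions 59–70; this primer anneals to the bottom strand there with its 3' end pointing downstream.
The reverse primer's reverse complement is ACGGTCATA, which matches the template at positions 84–92.
The product runs from position 59 to position 92, so its length is 92 − 59 + 1 = 34 bp.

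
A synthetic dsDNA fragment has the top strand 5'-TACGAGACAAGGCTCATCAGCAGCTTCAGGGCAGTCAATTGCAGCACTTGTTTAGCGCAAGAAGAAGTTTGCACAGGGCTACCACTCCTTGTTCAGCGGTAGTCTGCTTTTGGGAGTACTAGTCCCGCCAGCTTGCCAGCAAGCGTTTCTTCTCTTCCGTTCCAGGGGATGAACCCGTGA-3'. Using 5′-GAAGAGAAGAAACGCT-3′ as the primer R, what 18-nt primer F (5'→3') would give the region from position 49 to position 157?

5'-TGTTTAGCGCAAGAAGAA-3'

The reverse primer's reverse complement AGCGTTTCTTCTCTTC matches the template at positions 142–157; the product starts at position 49.
The forward primer is identical to the top strand over positions 49–66: TGTTTAGCGCAAGAAGAA.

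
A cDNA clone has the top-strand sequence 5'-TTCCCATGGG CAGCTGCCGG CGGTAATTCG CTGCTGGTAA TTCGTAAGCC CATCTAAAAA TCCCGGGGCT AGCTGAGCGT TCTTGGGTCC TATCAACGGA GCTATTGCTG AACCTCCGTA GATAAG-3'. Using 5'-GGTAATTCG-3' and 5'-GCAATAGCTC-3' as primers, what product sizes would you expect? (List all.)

The forward primer GGTAATTCG matches the top strand at positions 22–30, 36–44.
The reverse primer's reverse complement is GAGCTATTGC, matching at positions 99–108.
Each forward site pairs with the reverse site to give a product ending at position 108: sizes 87, 73 bp.

87 bp, 73 bp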